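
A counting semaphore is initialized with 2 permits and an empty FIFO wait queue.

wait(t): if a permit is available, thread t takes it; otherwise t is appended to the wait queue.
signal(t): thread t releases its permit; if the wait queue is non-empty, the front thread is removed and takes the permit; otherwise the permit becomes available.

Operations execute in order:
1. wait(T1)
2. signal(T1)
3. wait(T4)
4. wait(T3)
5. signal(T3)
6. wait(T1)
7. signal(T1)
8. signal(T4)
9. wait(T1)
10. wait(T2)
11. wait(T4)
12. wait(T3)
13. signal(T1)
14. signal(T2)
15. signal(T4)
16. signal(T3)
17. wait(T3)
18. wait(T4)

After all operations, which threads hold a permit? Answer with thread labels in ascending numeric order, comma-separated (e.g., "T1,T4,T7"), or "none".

Step 1: wait(T1) -> count=1 queue=[] holders={T1}
Step 2: signal(T1) -> count=2 queue=[] holders={none}
Step 3: wait(T4) -> count=1 queue=[] holders={T4}
Step 4: wait(T3) -> count=0 queue=[] holders={T3,T4}
Step 5: signal(T3) -> count=1 queue=[] holders={T4}
Step 6: wait(T1) -> count=0 queue=[] holders={T1,T4}
Step 7: signal(T1) -> count=1 queue=[] holders={T4}
Step 8: signal(T4) -> count=2 queue=[] holders={none}
Step 9: wait(T1) -> count=1 queue=[] holders={T1}
Step 10: wait(T2) -> count=0 queue=[] holders={T1,T2}
Step 11: wait(T4) -> count=0 queue=[T4] holders={T1,T2}
Step 12: wait(T3) -> count=0 queue=[T4,T3] holders={T1,T2}
Step 13: signal(T1) -> count=0 queue=[T3] holders={T2,T4}
Step 14: signal(T2) -> count=0 queue=[] holders={T3,T4}
Step 15: signal(T4) -> count=1 queue=[] holders={T3}
Step 16: signal(T3) -> count=2 queue=[] holders={none}
Step 17: wait(T3) -> count=1 queue=[] holders={T3}
Step 18: wait(T4) -> count=0 queue=[] holders={T3,T4}
Final holders: T3,T4

Answer: T3,T4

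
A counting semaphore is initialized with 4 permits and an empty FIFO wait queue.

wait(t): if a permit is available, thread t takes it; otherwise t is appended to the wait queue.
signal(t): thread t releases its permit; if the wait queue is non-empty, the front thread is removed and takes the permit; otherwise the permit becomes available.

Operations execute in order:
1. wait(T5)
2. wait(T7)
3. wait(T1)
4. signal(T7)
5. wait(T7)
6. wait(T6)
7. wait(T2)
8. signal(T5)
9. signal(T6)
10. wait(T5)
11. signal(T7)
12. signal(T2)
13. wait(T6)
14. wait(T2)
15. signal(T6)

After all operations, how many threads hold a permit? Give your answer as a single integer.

Step 1: wait(T5) -> count=3 queue=[] holders={T5}
Step 2: wait(T7) -> count=2 queue=[] holders={T5,T7}
Step 3: wait(T1) -> count=1 queue=[] holders={T1,T5,T7}
Step 4: signal(T7) -> count=2 queue=[] holders={T1,T5}
Step 5: wait(T7) -> count=1 queue=[] holders={T1,T5,T7}
Step 6: wait(T6) -> count=0 queue=[] holders={T1,T5,T6,T7}
Step 7: wait(T2) -> count=0 queue=[T2] holders={T1,T5,T6,T7}
Step 8: signal(T5) -> count=0 queue=[] holders={T1,T2,T6,T7}
Step 9: signal(T6) -> count=1 queue=[] holders={T1,T2,T7}
Step 10: wait(T5) -> count=0 queue=[] holders={T1,T2,T5,T7}
Step 11: signal(T7) -> count=1 queue=[] holders={T1,T2,T5}
Step 12: signal(T2) -> count=2 queue=[] holders={T1,T5}
Step 13: wait(T6) -> count=1 queue=[] holders={T1,T5,T6}
Step 14: wait(T2) -> count=0 queue=[] holders={T1,T2,T5,T6}
Step 15: signal(T6) -> count=1 queue=[] holders={T1,T2,T5}
Final holders: {T1,T2,T5} -> 3 thread(s)

Answer: 3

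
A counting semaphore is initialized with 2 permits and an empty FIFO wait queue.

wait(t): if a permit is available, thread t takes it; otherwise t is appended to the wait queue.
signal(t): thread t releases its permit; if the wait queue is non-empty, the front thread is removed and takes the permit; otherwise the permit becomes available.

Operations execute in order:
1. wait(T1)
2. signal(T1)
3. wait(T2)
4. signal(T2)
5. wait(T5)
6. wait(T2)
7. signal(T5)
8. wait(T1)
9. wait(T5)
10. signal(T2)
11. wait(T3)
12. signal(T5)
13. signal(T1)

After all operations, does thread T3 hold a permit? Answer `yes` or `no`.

Step 1: wait(T1) -> count=1 queue=[] holders={T1}
Step 2: signal(T1) -> count=2 queue=[] holders={none}
Step 3: wait(T2) -> count=1 queue=[] holders={T2}
Step 4: signal(T2) -> count=2 queue=[] holders={none}
Step 5: wait(T5) -> count=1 queue=[] holders={T5}
Step 6: wait(T2) -> count=0 queue=[] holders={T2,T5}
Step 7: signal(T5) -> count=1 queue=[] holders={T2}
Step 8: wait(T1) -> count=0 queue=[] holders={T1,T2}
Step 9: wait(T5) -> count=0 queue=[T5] holders={T1,T2}
Step 10: signal(T2) -> count=0 queue=[] holders={T1,T5}
Step 11: wait(T3) -> count=0 queue=[T3] holders={T1,T5}
Step 12: signal(T5) -> count=0 queue=[] holders={T1,T3}
Step 13: signal(T1) -> count=1 queue=[] holders={T3}
Final holders: {T3} -> T3 in holders

Answer: yes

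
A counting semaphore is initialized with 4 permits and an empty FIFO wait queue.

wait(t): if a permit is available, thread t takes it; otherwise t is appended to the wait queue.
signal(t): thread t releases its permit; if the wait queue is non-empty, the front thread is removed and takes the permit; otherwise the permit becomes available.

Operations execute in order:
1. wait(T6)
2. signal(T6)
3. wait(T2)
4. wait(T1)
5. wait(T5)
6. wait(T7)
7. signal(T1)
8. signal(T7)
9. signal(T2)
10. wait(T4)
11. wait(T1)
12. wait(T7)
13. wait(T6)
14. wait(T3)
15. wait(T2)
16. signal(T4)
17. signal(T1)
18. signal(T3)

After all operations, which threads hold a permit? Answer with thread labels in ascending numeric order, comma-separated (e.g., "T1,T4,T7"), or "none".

Answer: T2,T5,T6,T7

Derivation:
Step 1: wait(T6) -> count=3 queue=[] holders={T6}
Step 2: signal(T6) -> count=4 queue=[] holders={none}
Step 3: wait(T2) -> count=3 queue=[] holders={T2}
Step 4: wait(T1) -> count=2 queue=[] holders={T1,T2}
Step 5: wait(T5) -> count=1 queue=[] holders={T1,T2,T5}
Step 6: wait(T7) -> count=0 queue=[] holders={T1,T2,T5,T7}
Step 7: signal(T1) -> count=1 queue=[] holders={T2,T5,T7}
Step 8: signal(T7) -> count=2 queue=[] holders={T2,T5}
Step 9: signal(T2) -> count=3 queue=[] holders={T5}
Step 10: wait(T4) -> count=2 queue=[] holders={T4,T5}
Step 11: wait(T1) -> count=1 queue=[] holders={T1,T4,T5}
Step 12: wait(T7) -> count=0 queue=[] holders={T1,T4,T5,T7}
Step 13: wait(T6) -> count=0 queue=[T6] holders={T1,T4,T5,T7}
Step 14: wait(T3) -> count=0 queue=[T6,T3] holders={T1,T4,T5,T7}
Step 15: wait(T2) -> count=0 queue=[T6,T3,T2] holders={T1,T4,T5,T7}
Step 16: signal(T4) -> count=0 queue=[T3,T2] holders={T1,T5,T6,T7}
Step 17: signal(T1) -> count=0 queue=[T2] holders={T3,T5,T6,T7}
Step 18: signal(T3) -> count=0 queue=[] holders={T2,T5,T6,T7}
Final holders: T2,T5,T6,T7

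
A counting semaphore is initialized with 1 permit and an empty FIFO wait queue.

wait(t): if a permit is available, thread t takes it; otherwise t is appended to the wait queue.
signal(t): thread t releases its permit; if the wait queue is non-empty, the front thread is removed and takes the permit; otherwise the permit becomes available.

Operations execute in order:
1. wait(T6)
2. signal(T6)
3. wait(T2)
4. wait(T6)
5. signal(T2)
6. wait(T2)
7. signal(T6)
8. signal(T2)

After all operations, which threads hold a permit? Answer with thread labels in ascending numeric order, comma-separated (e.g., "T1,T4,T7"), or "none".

Step 1: wait(T6) -> count=0 queue=[] holders={T6}
Step 2: signal(T6) -> count=1 queue=[] holders={none}
Step 3: wait(T2) -> count=0 queue=[] holders={T2}
Step 4: wait(T6) -> count=0 queue=[T6] holders={T2}
Step 5: signal(T2) -> count=0 queue=[] holders={T6}
Step 6: wait(T2) -> count=0 queue=[T2] holders={T6}
Step 7: signal(T6) -> count=0 queue=[] holders={T2}
Step 8: signal(T2) -> count=1 queue=[] holders={none}
Final holders: none

Answer: none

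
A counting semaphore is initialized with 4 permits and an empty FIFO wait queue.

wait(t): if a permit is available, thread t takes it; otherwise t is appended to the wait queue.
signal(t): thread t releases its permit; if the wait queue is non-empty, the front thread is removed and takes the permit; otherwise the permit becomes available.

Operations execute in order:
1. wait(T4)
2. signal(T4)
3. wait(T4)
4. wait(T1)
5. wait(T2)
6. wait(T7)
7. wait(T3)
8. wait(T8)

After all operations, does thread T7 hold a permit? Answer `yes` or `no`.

Step 1: wait(T4) -> count=3 queue=[] holders={T4}
Step 2: signal(T4) -> count=4 queue=[] holders={none}
Step 3: wait(T4) -> count=3 queue=[] holders={T4}
Step 4: wait(T1) -> count=2 queue=[] holders={T1,T4}
Step 5: wait(T2) -> count=1 queue=[] holders={T1,T2,T4}
Step 6: wait(T7) -> count=0 queue=[] holders={T1,T2,T4,T7}
Step 7: wait(T3) -> count=0 queue=[T3] holders={T1,T2,T4,T7}
Step 8: wait(T8) -> count=0 queue=[T3,T8] holders={T1,T2,T4,T7}
Final holders: {T1,T2,T4,T7} -> T7 in holders

Answer: yes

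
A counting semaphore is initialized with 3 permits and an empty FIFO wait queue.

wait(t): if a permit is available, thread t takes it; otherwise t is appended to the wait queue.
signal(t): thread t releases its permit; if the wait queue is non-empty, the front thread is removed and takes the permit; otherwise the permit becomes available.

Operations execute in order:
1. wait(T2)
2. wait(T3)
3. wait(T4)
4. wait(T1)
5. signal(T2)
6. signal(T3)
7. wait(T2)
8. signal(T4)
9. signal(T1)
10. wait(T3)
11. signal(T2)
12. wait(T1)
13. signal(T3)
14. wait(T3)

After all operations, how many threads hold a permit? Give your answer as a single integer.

Step 1: wait(T2) -> count=2 queue=[] holders={T2}
Step 2: wait(T3) -> count=1 queue=[] holders={T2,T3}
Step 3: wait(T4) -> count=0 queue=[] holders={T2,T3,T4}
Step 4: wait(T1) -> count=0 queue=[T1] holders={T2,T3,T4}
Step 5: signal(T2) -> count=0 queue=[] holders={T1,T3,T4}
Step 6: signal(T3) -> count=1 queue=[] holders={T1,T4}
Step 7: wait(T2) -> count=0 queue=[] holders={T1,T2,T4}
Step 8: signal(T4) -> count=1 queue=[] holders={T1,T2}
Step 9: signal(T1) -> count=2 queue=[] holders={T2}
Step 10: wait(T3) -> count=1 queue=[] holders={T2,T3}
Step 11: signal(T2) -> count=2 queue=[] holders={T3}
Step 12: wait(T1) -> count=1 queue=[] holders={T1,T3}
Step 13: signal(T3) -> count=2 queue=[] holders={T1}
Step 14: wait(T3) -> count=1 queue=[] holders={T1,T3}
Final holders: {T1,T3} -> 2 thread(s)

Answer: 2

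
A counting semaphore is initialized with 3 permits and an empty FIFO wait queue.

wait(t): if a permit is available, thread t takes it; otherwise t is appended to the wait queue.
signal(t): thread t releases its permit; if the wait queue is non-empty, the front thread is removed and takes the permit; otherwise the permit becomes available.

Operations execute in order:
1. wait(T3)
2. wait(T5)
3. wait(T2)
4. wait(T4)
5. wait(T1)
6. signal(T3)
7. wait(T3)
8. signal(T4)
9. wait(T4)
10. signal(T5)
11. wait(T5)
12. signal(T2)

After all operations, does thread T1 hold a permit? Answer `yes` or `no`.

Step 1: wait(T3) -> count=2 queue=[] holders={T3}
Step 2: wait(T5) -> count=1 queue=[] holders={T3,T5}
Step 3: wait(T2) -> count=0 queue=[] holders={T2,T3,T5}
Step 4: wait(T4) -> count=0 queue=[T4] holders={T2,T3,T5}
Step 5: wait(T1) -> count=0 queue=[T4,T1] holders={T2,T3,T5}
Step 6: signal(T3) -> count=0 queue=[T1] holders={T2,T4,T5}
Step 7: wait(T3) -> count=0 queue=[T1,T3] holders={T2,T4,T5}
Step 8: signal(T4) -> count=0 queue=[T3] holders={T1,T2,T5}
Step 9: wait(T4) -> count=0 queue=[T3,T4] holders={T1,T2,T5}
Step 10: signal(T5) -> count=0 queue=[T4] holders={T1,T2,T3}
Step 11: wait(T5) -> count=0 queue=[T4,T5] holders={T1,T2,T3}
Step 12: signal(T2) -> count=0 queue=[T5] holders={T1,T3,T4}
Final holders: {T1,T3,T4} -> T1 in holders

Answer: yes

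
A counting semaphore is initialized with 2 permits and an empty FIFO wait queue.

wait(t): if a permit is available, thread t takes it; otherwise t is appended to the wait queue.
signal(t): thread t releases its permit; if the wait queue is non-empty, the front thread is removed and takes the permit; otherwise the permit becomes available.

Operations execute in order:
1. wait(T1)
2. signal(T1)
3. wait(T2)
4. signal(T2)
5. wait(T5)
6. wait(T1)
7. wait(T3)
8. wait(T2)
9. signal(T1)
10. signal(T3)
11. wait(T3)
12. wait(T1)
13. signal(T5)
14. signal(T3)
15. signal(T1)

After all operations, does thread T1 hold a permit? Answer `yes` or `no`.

Step 1: wait(T1) -> count=1 queue=[] holders={T1}
Step 2: signal(T1) -> count=2 queue=[] holders={none}
Step 3: wait(T2) -> count=1 queue=[] holders={T2}
Step 4: signal(T2) -> count=2 queue=[] holders={none}
Step 5: wait(T5) -> count=1 queue=[] holders={T5}
Step 6: wait(T1) -> count=0 queue=[] holders={T1,T5}
Step 7: wait(T3) -> count=0 queue=[T3] holders={T1,T5}
Step 8: wait(T2) -> count=0 queue=[T3,T2] holders={T1,T5}
Step 9: signal(T1) -> count=0 queue=[T2] holders={T3,T5}
Step 10: signal(T3) -> count=0 queue=[] holders={T2,T5}
Step 11: wait(T3) -> count=0 queue=[T3] holders={T2,T5}
Step 12: wait(T1) -> count=0 queue=[T3,T1] holders={T2,T5}
Step 13: signal(T5) -> count=0 queue=[T1] holders={T2,T3}
Step 14: signal(T3) -> count=0 queue=[] holders={T1,T2}
Step 15: signal(T1) -> count=1 queue=[] holders={T2}
Final holders: {T2} -> T1 not in holders

Answer: no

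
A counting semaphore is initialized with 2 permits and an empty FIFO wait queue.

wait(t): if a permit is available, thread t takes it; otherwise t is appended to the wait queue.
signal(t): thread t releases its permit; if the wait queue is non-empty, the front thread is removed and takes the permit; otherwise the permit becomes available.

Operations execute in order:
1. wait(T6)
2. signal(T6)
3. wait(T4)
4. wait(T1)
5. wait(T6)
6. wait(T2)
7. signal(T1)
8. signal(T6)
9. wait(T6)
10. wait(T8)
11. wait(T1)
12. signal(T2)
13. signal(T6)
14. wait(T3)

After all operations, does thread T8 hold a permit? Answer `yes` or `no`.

Step 1: wait(T6) -> count=1 queue=[] holders={T6}
Step 2: signal(T6) -> count=2 queue=[] holders={none}
Step 3: wait(T4) -> count=1 queue=[] holders={T4}
Step 4: wait(T1) -> count=0 queue=[] holders={T1,T4}
Step 5: wait(T6) -> count=0 queue=[T6] holders={T1,T4}
Step 6: wait(T2) -> count=0 queue=[T6,T2] holders={T1,T4}
Step 7: signal(T1) -> count=0 queue=[T2] holders={T4,T6}
Step 8: signal(T6) -> count=0 queue=[] holders={T2,T4}
Step 9: wait(T6) -> count=0 queue=[T6] holders={T2,T4}
Step 10: wait(T8) -> count=0 queue=[T6,T8] holders={T2,T4}
Step 11: wait(T1) -> count=0 queue=[T6,T8,T1] holders={T2,T4}
Step 12: signal(T2) -> count=0 queue=[T8,T1] holders={T4,T6}
Step 13: signal(T6) -> count=0 queue=[T1] holders={T4,T8}
Step 14: wait(T3) -> count=0 queue=[T1,T3] holders={T4,T8}
Final holders: {T4,T8} -> T8 in holders

Answer: yes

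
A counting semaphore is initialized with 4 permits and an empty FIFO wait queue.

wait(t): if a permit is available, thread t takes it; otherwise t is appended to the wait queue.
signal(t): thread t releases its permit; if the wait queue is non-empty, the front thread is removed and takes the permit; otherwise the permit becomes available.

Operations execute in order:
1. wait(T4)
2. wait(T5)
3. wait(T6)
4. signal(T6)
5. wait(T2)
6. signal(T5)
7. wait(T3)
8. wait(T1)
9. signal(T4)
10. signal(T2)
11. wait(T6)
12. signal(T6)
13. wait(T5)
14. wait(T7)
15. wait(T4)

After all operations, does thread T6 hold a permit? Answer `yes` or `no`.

Step 1: wait(T4) -> count=3 queue=[] holders={T4}
Step 2: wait(T5) -> count=2 queue=[] holders={T4,T5}
Step 3: wait(T6) -> count=1 queue=[] holders={T4,T5,T6}
Step 4: signal(T6) -> count=2 queue=[] holders={T4,T5}
Step 5: wait(T2) -> count=1 queue=[] holders={T2,T4,T5}
Step 6: signal(T5) -> count=2 queue=[] holders={T2,T4}
Step 7: wait(T3) -> count=1 queue=[] holders={T2,T3,T4}
Step 8: wait(T1) -> count=0 queue=[] holders={T1,T2,T3,T4}
Step 9: signal(T4) -> count=1 queue=[] holders={T1,T2,T3}
Step 10: signal(T2) -> count=2 queue=[] holders={T1,T3}
Step 11: wait(T6) -> count=1 queue=[] holders={T1,T3,T6}
Step 12: signal(T6) -> count=2 queue=[] holders={T1,T3}
Step 13: wait(T5) -> count=1 queue=[] holders={T1,T3,T5}
Step 14: wait(T7) -> count=0 queue=[] holders={T1,T3,T5,T7}
Step 15: wait(T4) -> count=0 queue=[T4] holders={T1,T3,T5,T7}
Final holders: {T1,T3,T5,T7} -> T6 not in holders

Answer: no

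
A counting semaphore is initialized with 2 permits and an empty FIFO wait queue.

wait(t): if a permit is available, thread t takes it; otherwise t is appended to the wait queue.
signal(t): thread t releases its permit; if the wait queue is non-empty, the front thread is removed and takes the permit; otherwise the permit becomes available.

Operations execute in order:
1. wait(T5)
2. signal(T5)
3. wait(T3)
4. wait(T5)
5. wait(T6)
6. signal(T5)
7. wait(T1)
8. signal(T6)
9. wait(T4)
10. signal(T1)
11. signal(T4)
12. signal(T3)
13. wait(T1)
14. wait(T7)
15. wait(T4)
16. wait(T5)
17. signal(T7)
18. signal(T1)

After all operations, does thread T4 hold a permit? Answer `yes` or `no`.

Step 1: wait(T5) -> count=1 queue=[] holders={T5}
Step 2: signal(T5) -> count=2 queue=[] holders={none}
Step 3: wait(T3) -> count=1 queue=[] holders={T3}
Step 4: wait(T5) -> count=0 queue=[] holders={T3,T5}
Step 5: wait(T6) -> count=0 queue=[T6] holders={T3,T5}
Step 6: signal(T5) -> count=0 queue=[] holders={T3,T6}
Step 7: wait(T1) -> count=0 queue=[T1] holders={T3,T6}
Step 8: signal(T6) -> count=0 queue=[] holders={T1,T3}
Step 9: wait(T4) -> count=0 queue=[T4] holders={T1,T3}
Step 10: signal(T1) -> count=0 queue=[] holders={T3,T4}
Step 11: signal(T4) -> count=1 queue=[] holders={T3}
Step 12: signal(T3) -> count=2 queue=[] holders={none}
Step 13: wait(T1) -> count=1 queue=[] holders={T1}
Step 14: wait(T7) -> count=0 queue=[] holders={T1,T7}
Step 15: wait(T4) -> count=0 queue=[T4] holders={T1,T7}
Step 16: wait(T5) -> count=0 queue=[T4,T5] holders={T1,T7}
Step 17: signal(T7) -> count=0 queue=[T5] holders={T1,T4}
Step 18: signal(T1) -> count=0 queue=[] holders={T4,T5}
Final holders: {T4,T5} -> T4 in holders

Answer: yes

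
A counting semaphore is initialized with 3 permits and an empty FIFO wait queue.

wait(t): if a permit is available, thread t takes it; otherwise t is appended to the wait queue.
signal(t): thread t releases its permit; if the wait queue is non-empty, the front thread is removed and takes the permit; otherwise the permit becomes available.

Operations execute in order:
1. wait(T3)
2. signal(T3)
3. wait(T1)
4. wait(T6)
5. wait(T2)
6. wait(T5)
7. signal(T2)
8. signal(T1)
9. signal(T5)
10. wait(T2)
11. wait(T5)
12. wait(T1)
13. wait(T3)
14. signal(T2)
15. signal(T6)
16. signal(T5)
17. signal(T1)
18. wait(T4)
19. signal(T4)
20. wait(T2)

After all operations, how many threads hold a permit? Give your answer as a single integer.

Answer: 2

Derivation:
Step 1: wait(T3) -> count=2 queue=[] holders={T3}
Step 2: signal(T3) -> count=3 queue=[] holders={none}
Step 3: wait(T1) -> count=2 queue=[] holders={T1}
Step 4: wait(T6) -> count=1 queue=[] holders={T1,T6}
Step 5: wait(T2) -> count=0 queue=[] holders={T1,T2,T6}
Step 6: wait(T5) -> count=0 queue=[T5] holders={T1,T2,T6}
Step 7: signal(T2) -> count=0 queue=[] holders={T1,T5,T6}
Step 8: signal(T1) -> count=1 queue=[] holders={T5,T6}
Step 9: signal(T5) -> count=2 queue=[] holders={T6}
Step 10: wait(T2) -> count=1 queue=[] holders={T2,T6}
Step 11: wait(T5) -> count=0 queue=[] holders={T2,T5,T6}
Step 12: wait(T1) -> count=0 queue=[T1] holders={T2,T5,T6}
Step 13: wait(T3) -> count=0 queue=[T1,T3] holders={T2,T5,T6}
Step 14: signal(T2) -> count=0 queue=[T3] holders={T1,T5,T6}
Step 15: signal(T6) -> count=0 queue=[] holders={T1,T3,T5}
Step 16: signal(T5) -> count=1 queue=[] holders={T1,T3}
Step 17: signal(T1) -> count=2 queue=[] holders={T3}
Step 18: wait(T4) -> count=1 queue=[] holders={T3,T4}
Step 19: signal(T4) -> count=2 queue=[] holders={T3}
Step 20: wait(T2) -> count=1 queue=[] holders={T2,T3}
Final holders: {T2,T3} -> 2 thread(s)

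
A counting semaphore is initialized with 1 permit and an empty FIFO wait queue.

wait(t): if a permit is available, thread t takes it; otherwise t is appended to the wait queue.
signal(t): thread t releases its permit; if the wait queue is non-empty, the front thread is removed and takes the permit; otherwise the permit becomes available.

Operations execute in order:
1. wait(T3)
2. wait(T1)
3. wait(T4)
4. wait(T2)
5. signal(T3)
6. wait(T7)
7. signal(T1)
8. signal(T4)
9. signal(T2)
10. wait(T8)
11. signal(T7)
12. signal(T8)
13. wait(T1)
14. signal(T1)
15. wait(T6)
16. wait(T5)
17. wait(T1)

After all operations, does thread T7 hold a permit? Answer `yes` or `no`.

Answer: no

Derivation:
Step 1: wait(T3) -> count=0 queue=[] holders={T3}
Step 2: wait(T1) -> count=0 queue=[T1] holders={T3}
Step 3: wait(T4) -> count=0 queue=[T1,T4] holders={T3}
Step 4: wait(T2) -> count=0 queue=[T1,T4,T2] holders={T3}
Step 5: signal(T3) -> count=0 queue=[T4,T2] holders={T1}
Step 6: wait(T7) -> count=0 queue=[T4,T2,T7] holders={T1}
Step 7: signal(T1) -> count=0 queue=[T2,T7] holders={T4}
Step 8: signal(T4) -> count=0 queue=[T7] holders={T2}
Step 9: signal(T2) -> count=0 queue=[] holders={T7}
Step 10: wait(T8) -> count=0 queue=[T8] holders={T7}
Step 11: signal(T7) -> count=0 queue=[] holders={T8}
Step 12: signal(T8) -> count=1 queue=[] holders={none}
Step 13: wait(T1) -> count=0 queue=[] holders={T1}
Step 14: signal(T1) -> count=1 queue=[] holders={none}
Step 15: wait(T6) -> count=0 queue=[] holders={T6}
Step 16: wait(T5) -> count=0 queue=[T5] holders={T6}
Step 17: wait(T1) -> count=0 queue=[T5,T1] holders={T6}
Final holders: {T6} -> T7 not in holders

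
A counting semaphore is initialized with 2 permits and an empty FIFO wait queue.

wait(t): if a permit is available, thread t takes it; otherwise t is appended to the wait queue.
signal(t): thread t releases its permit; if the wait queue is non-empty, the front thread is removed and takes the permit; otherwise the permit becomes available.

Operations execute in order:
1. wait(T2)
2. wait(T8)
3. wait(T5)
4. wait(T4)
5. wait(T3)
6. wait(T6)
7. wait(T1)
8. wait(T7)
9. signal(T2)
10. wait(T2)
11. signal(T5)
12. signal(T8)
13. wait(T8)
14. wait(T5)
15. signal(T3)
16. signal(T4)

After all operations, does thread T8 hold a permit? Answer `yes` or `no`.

Step 1: wait(T2) -> count=1 queue=[] holders={T2}
Step 2: wait(T8) -> count=0 queue=[] holders={T2,T8}
Step 3: wait(T5) -> count=0 queue=[T5] holders={T2,T8}
Step 4: wait(T4) -> count=0 queue=[T5,T4] holders={T2,T8}
Step 5: wait(T3) -> count=0 queue=[T5,T4,T3] holders={T2,T8}
Step 6: wait(T6) -> count=0 queue=[T5,T4,T3,T6] holders={T2,T8}
Step 7: wait(T1) -> count=0 queue=[T5,T4,T3,T6,T1] holders={T2,T8}
Step 8: wait(T7) -> count=0 queue=[T5,T4,T3,T6,T1,T7] holders={T2,T8}
Step 9: signal(T2) -> count=0 queue=[T4,T3,T6,T1,T7] holders={T5,T8}
Step 10: wait(T2) -> count=0 queue=[T4,T3,T6,T1,T7,T2] holders={T5,T8}
Step 11: signal(T5) -> count=0 queue=[T3,T6,T1,T7,T2] holders={T4,T8}
Step 12: signal(T8) -> count=0 queue=[T6,T1,T7,T2] holders={T3,T4}
Step 13: wait(T8) -> count=0 queue=[T6,T1,T7,T2,T8] holders={T3,T4}
Step 14: wait(T5) -> count=0 queue=[T6,T1,T7,T2,T8,T5] holders={T3,T4}
Step 15: signal(T3) -> count=0 queue=[T1,T7,T2,T8,T5] holders={T4,T6}
Step 16: signal(T4) -> count=0 queue=[T7,T2,T8,T5] holders={T1,T6}
Final holders: {T1,T6} -> T8 not in holders

Answer: no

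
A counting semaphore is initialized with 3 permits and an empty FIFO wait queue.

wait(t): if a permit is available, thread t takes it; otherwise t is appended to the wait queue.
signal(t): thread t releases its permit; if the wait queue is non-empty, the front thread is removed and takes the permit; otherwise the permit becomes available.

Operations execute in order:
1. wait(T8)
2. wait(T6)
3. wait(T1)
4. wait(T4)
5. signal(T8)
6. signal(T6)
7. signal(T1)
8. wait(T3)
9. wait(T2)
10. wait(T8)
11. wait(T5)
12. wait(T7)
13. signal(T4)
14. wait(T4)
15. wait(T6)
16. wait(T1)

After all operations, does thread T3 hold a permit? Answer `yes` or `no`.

Step 1: wait(T8) -> count=2 queue=[] holders={T8}
Step 2: wait(T6) -> count=1 queue=[] holders={T6,T8}
Step 3: wait(T1) -> count=0 queue=[] holders={T1,T6,T8}
Step 4: wait(T4) -> count=0 queue=[T4] holders={T1,T6,T8}
Step 5: signal(T8) -> count=0 queue=[] holders={T1,T4,T6}
Step 6: signal(T6) -> count=1 queue=[] holders={T1,T4}
Step 7: signal(T1) -> count=2 queue=[] holders={T4}
Step 8: wait(T3) -> count=1 queue=[] holders={T3,T4}
Step 9: wait(T2) -> count=0 queue=[] holders={T2,T3,T4}
Step 10: wait(T8) -> count=0 queue=[T8] holders={T2,T3,T4}
Step 11: wait(T5) -> count=0 queue=[T8,T5] holders={T2,T3,T4}
Step 12: wait(T7) -> count=0 queue=[T8,T5,T7] holders={T2,T3,T4}
Step 13: signal(T4) -> count=0 queue=[T5,T7] holders={T2,T3,T8}
Step 14: wait(T4) -> count=0 queue=[T5,T7,T4] holders={T2,T3,T8}
Step 15: wait(T6) -> count=0 queue=[T5,T7,T4,T6] holders={T2,T3,T8}
Step 16: wait(T1) -> count=0 queue=[T5,T7,T4,T6,T1] holders={T2,T3,T8}
Final holders: {T2,T3,T8} -> T3 in holders

Answer: yes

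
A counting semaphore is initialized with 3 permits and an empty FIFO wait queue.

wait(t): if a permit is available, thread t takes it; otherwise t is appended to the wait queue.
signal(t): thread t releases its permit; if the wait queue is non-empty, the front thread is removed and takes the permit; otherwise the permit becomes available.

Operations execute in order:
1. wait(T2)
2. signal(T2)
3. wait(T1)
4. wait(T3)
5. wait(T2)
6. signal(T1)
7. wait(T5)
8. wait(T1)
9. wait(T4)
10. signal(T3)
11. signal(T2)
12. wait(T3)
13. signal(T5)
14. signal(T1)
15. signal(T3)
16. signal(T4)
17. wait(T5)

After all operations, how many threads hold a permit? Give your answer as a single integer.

Step 1: wait(T2) -> count=2 queue=[] holders={T2}
Step 2: signal(T2) -> count=3 queue=[] holders={none}
Step 3: wait(T1) -> count=2 queue=[] holders={T1}
Step 4: wait(T3) -> count=1 queue=[] holders={T1,T3}
Step 5: wait(T2) -> count=0 queue=[] holders={T1,T2,T3}
Step 6: signal(T1) -> count=1 queue=[] holders={T2,T3}
Step 7: wait(T5) -> count=0 queue=[] holders={T2,T3,T5}
Step 8: wait(T1) -> count=0 queue=[T1] holders={T2,T3,T5}
Step 9: wait(T4) -> count=0 queue=[T1,T4] holders={T2,T3,T5}
Step 10: signal(T3) -> count=0 queue=[T4] holders={T1,T2,T5}
Step 11: signal(T2) -> count=0 queue=[] holders={T1,T4,T5}
Step 12: wait(T3) -> count=0 queue=[T3] holders={T1,T4,T5}
Step 13: signal(T5) -> count=0 queue=[] holders={T1,T3,T4}
Step 14: signal(T1) -> count=1 queue=[] holders={T3,T4}
Step 15: signal(T3) -> count=2 queue=[] holders={T4}
Step 16: signal(T4) -> count=3 queue=[] holders={none}
Step 17: wait(T5) -> count=2 queue=[] holders={T5}
Final holders: {T5} -> 1 thread(s)

Answer: 1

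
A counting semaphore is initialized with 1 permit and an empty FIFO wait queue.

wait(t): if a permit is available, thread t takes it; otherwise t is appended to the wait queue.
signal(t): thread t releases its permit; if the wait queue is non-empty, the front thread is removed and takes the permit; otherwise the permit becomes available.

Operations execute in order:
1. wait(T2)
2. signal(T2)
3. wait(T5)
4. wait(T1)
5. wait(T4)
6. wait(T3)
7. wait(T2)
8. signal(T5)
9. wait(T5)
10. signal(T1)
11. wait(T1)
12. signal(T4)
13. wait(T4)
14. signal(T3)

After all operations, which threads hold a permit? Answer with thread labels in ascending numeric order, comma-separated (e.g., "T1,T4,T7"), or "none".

Answer: T2

Derivation:
Step 1: wait(T2) -> count=0 queue=[] holders={T2}
Step 2: signal(T2) -> count=1 queue=[] holders={none}
Step 3: wait(T5) -> count=0 queue=[] holders={T5}
Step 4: wait(T1) -> count=0 queue=[T1] holders={T5}
Step 5: wait(T4) -> count=0 queue=[T1,T4] holders={T5}
Step 6: wait(T3) -> count=0 queue=[T1,T4,T3] holders={T5}
Step 7: wait(T2) -> count=0 queue=[T1,T4,T3,T2] holders={T5}
Step 8: signal(T5) -> count=0 queue=[T4,T3,T2] holders={T1}
Step 9: wait(T5) -> count=0 queue=[T4,T3,T2,T5] holders={T1}
Step 10: signal(T1) -> count=0 queue=[T3,T2,T5] holders={T4}
Step 11: wait(T1) -> count=0 queue=[T3,T2,T5,T1] holders={T4}
Step 12: signal(T4) -> count=0 queue=[T2,T5,T1] holders={T3}
Step 13: wait(T4) -> count=0 queue=[T2,T5,T1,T4] holders={T3}
Step 14: signal(T3) -> count=0 queue=[T5,T1,T4] holders={T2}
Final holders: T2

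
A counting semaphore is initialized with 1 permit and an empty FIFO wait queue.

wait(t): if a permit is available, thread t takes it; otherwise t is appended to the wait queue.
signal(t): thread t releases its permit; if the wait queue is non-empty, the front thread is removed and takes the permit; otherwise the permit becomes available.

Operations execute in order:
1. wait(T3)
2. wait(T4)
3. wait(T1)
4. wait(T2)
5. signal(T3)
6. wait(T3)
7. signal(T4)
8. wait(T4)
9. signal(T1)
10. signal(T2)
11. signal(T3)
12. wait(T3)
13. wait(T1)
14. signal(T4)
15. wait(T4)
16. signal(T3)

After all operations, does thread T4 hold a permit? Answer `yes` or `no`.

Step 1: wait(T3) -> count=0 queue=[] holders={T3}
Step 2: wait(T4) -> count=0 queue=[T4] holders={T3}
Step 3: wait(T1) -> count=0 queue=[T4,T1] holders={T3}
Step 4: wait(T2) -> count=0 queue=[T4,T1,T2] holders={T3}
Step 5: signal(T3) -> count=0 queue=[T1,T2] holders={T4}
Step 6: wait(T3) -> count=0 queue=[T1,T2,T3] holders={T4}
Step 7: signal(T4) -> count=0 queue=[T2,T3] holders={T1}
Step 8: wait(T4) -> count=0 queue=[T2,T3,T4] holders={T1}
Step 9: signal(T1) -> count=0 queue=[T3,T4] holders={T2}
Step 10: signal(T2) -> count=0 queue=[T4] holders={T3}
Step 11: signal(T3) -> count=0 queue=[] holders={T4}
Step 12: wait(T3) -> count=0 queue=[T3] holders={T4}
Step 13: wait(T1) -> count=0 queue=[T3,T1] holders={T4}
Step 14: signal(T4) -> count=0 queue=[T1] holders={T3}
Step 15: wait(T4) -> count=0 queue=[T1,T4] holders={T3}
Step 16: signal(T3) -> count=0 queue=[T4] holders={T1}
Final holders: {T1} -> T4 not in holders

Answer: no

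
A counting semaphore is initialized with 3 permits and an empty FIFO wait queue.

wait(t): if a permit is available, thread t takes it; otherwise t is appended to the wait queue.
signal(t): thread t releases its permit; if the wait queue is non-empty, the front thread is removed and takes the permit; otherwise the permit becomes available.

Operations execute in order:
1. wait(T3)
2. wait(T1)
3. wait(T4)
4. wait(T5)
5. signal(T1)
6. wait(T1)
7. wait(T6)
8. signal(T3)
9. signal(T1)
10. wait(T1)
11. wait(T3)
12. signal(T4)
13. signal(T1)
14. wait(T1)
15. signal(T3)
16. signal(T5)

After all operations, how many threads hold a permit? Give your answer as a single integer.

Answer: 2

Derivation:
Step 1: wait(T3) -> count=2 queue=[] holders={T3}
Step 2: wait(T1) -> count=1 queue=[] holders={T1,T3}
Step 3: wait(T4) -> count=0 queue=[] holders={T1,T3,T4}
Step 4: wait(T5) -> count=0 queue=[T5] holders={T1,T3,T4}
Step 5: signal(T1) -> count=0 queue=[] holders={T3,T4,T5}
Step 6: wait(T1) -> count=0 queue=[T1] holders={T3,T4,T5}
Step 7: wait(T6) -> count=0 queue=[T1,T6] holders={T3,T4,T5}
Step 8: signal(T3) -> count=0 queue=[T6] holders={T1,T4,T5}
Step 9: signal(T1) -> count=0 queue=[] holders={T4,T5,T6}
Step 10: wait(T1) -> count=0 queue=[T1] holders={T4,T5,T6}
Step 11: wait(T3) -> count=0 queue=[T1,T3] holders={T4,T5,T6}
Step 12: signal(T4) -> count=0 queue=[T3] holders={T1,T5,T6}
Step 13: signal(T1) -> count=0 queue=[] holders={T3,T5,T6}
Step 14: wait(T1) -> count=0 queue=[T1] holders={T3,T5,T6}
Step 15: signal(T3) -> count=0 queue=[] holders={T1,T5,T6}
Step 16: signal(T5) -> count=1 queue=[] holders={T1,T6}
Final holders: {T1,T6} -> 2 thread(s)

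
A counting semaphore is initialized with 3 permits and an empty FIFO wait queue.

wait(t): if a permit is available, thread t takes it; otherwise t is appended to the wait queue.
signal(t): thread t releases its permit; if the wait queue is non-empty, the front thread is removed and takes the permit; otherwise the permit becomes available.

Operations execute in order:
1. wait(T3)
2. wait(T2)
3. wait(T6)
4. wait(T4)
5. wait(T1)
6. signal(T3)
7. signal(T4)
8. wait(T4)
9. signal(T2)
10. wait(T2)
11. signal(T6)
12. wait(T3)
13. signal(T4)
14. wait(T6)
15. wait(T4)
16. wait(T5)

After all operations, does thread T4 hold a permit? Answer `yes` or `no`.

Step 1: wait(T3) -> count=2 queue=[] holders={T3}
Step 2: wait(T2) -> count=1 queue=[] holders={T2,T3}
Step 3: wait(T6) -> count=0 queue=[] holders={T2,T3,T6}
Step 4: wait(T4) -> count=0 queue=[T4] holders={T2,T3,T6}
Step 5: wait(T1) -> count=0 queue=[T4,T1] holders={T2,T3,T6}
Step 6: signal(T3) -> count=0 queue=[T1] holders={T2,T4,T6}
Step 7: signal(T4) -> count=0 queue=[] holders={T1,T2,T6}
Step 8: wait(T4) -> count=0 queue=[T4] holders={T1,T2,T6}
Step 9: signal(T2) -> count=0 queue=[] holders={T1,T4,T6}
Step 10: wait(T2) -> count=0 queue=[T2] holders={T1,T4,T6}
Step 11: signal(T6) -> count=0 queue=[] holders={T1,T2,T4}
Step 12: wait(T3) -> count=0 queue=[T3] holders={T1,T2,T4}
Step 13: signal(T4) -> count=0 queue=[] holders={T1,T2,T3}
Step 14: wait(T6) -> count=0 queue=[T6] holders={T1,T2,T3}
Step 15: wait(T4) -> count=0 queue=[T6,T4] holders={T1,T2,T3}
Step 16: wait(T5) -> count=0 queue=[T6,T4,T5] holders={T1,T2,T3}
Final holders: {T1,T2,T3} -> T4 not in holders

Answer: no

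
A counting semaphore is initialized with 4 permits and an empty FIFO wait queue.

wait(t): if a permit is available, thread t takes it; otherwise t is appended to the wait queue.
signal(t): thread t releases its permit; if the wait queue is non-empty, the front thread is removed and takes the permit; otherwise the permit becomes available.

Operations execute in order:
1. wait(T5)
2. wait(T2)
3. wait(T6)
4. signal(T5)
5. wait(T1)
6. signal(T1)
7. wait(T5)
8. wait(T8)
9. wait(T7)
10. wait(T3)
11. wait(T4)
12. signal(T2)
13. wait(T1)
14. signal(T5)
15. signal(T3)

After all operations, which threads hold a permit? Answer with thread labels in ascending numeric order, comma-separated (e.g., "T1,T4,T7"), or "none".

Answer: T4,T6,T7,T8

Derivation:
Step 1: wait(T5) -> count=3 queue=[] holders={T5}
Step 2: wait(T2) -> count=2 queue=[] holders={T2,T5}
Step 3: wait(T6) -> count=1 queue=[] holders={T2,T5,T6}
Step 4: signal(T5) -> count=2 queue=[] holders={T2,T6}
Step 5: wait(T1) -> count=1 queue=[] holders={T1,T2,T6}
Step 6: signal(T1) -> count=2 queue=[] holders={T2,T6}
Step 7: wait(T5) -> count=1 queue=[] holders={T2,T5,T6}
Step 8: wait(T8) -> count=0 queue=[] holders={T2,T5,T6,T8}
Step 9: wait(T7) -> count=0 queue=[T7] holders={T2,T5,T6,T8}
Step 10: wait(T3) -> count=0 queue=[T7,T3] holders={T2,T5,T6,T8}
Step 11: wait(T4) -> count=0 queue=[T7,T3,T4] holders={T2,T5,T6,T8}
Step 12: signal(T2) -> count=0 queue=[T3,T4] holders={T5,T6,T7,T8}
Step 13: wait(T1) -> count=0 queue=[T3,T4,T1] holders={T5,T6,T7,T8}
Step 14: signal(T5) -> count=0 queue=[T4,T1] holders={T3,T6,T7,T8}
Step 15: signal(T3) -> count=0 queue=[T1] holders={T4,T6,T7,T8}
Final holders: T4,T6,T7,T8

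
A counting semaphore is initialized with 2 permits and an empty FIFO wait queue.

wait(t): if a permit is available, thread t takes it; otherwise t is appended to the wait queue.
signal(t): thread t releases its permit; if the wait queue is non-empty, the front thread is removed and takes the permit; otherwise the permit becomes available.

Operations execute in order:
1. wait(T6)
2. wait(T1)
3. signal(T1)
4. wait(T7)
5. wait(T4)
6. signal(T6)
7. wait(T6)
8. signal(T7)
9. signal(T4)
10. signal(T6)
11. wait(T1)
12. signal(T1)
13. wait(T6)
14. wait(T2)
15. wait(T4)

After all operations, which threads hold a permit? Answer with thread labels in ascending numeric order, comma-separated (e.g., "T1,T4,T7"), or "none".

Step 1: wait(T6) -> count=1 queue=[] holders={T6}
Step 2: wait(T1) -> count=0 queue=[] holders={T1,T6}
Step 3: signal(T1) -> count=1 queue=[] holders={T6}
Step 4: wait(T7) -> count=0 queue=[] holders={T6,T7}
Step 5: wait(T4) -> count=0 queue=[T4] holders={T6,T7}
Step 6: signal(T6) -> count=0 queue=[] holders={T4,T7}
Step 7: wait(T6) -> count=0 queue=[T6] holders={T4,T7}
Step 8: signal(T7) -> count=0 queue=[] holders={T4,T6}
Step 9: signal(T4) -> count=1 queue=[] holders={T6}
Step 10: signal(T6) -> count=2 queue=[] holders={none}
Step 11: wait(T1) -> count=1 queue=[] holders={T1}
Step 12: signal(T1) -> count=2 queue=[] holders={none}
Step 13: wait(T6) -> count=1 queue=[] holders={T6}
Step 14: wait(T2) -> count=0 queue=[] holders={T2,T6}
Step 15: wait(T4) -> count=0 queue=[T4] holders={T2,T6}
Final holders: T2,T6

Answer: T2,T6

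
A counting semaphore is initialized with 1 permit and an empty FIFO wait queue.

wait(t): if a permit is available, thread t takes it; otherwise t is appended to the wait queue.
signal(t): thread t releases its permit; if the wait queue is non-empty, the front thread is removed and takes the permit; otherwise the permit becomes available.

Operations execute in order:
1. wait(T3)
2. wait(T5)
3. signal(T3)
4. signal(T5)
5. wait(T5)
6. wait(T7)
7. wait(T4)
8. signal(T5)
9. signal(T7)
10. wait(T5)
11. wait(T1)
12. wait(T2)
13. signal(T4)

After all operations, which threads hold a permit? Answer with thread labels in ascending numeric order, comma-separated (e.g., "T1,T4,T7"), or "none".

Answer: T5

Derivation:
Step 1: wait(T3) -> count=0 queue=[] holders={T3}
Step 2: wait(T5) -> count=0 queue=[T5] holders={T3}
Step 3: signal(T3) -> count=0 queue=[] holders={T5}
Step 4: signal(T5) -> count=1 queue=[] holders={none}
Step 5: wait(T5) -> count=0 queue=[] holders={T5}
Step 6: wait(T7) -> count=0 queue=[T7] holders={T5}
Step 7: wait(T4) -> count=0 queue=[T7,T4] holders={T5}
Step 8: signal(T5) -> count=0 queue=[T4] holders={T7}
Step 9: signal(T7) -> count=0 queue=[] holders={T4}
Step 10: wait(T5) -> count=0 queue=[T5] holders={T4}
Step 11: wait(T1) -> count=0 queue=[T5,T1] holders={T4}
Step 12: wait(T2) -> count=0 queue=[T5,T1,T2] holders={T4}
Step 13: signal(T4) -> count=0 queue=[T1,T2] holders={T5}
Final holders: T5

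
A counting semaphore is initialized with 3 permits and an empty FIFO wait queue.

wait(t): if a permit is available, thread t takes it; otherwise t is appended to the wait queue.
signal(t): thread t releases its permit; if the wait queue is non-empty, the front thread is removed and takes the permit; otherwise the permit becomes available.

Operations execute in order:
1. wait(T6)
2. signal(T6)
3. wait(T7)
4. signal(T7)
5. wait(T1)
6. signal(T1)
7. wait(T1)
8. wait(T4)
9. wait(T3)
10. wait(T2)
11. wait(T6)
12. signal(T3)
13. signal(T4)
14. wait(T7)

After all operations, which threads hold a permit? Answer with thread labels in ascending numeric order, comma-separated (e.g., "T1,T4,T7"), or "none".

Step 1: wait(T6) -> count=2 queue=[] holders={T6}
Step 2: signal(T6) -> count=3 queue=[] holders={none}
Step 3: wait(T7) -> count=2 queue=[] holders={T7}
Step 4: signal(T7) -> count=3 queue=[] holders={none}
Step 5: wait(T1) -> count=2 queue=[] holders={T1}
Step 6: signal(T1) -> count=3 queue=[] holders={none}
Step 7: wait(T1) -> count=2 queue=[] holders={T1}
Step 8: wait(T4) -> count=1 queue=[] holders={T1,T4}
Step 9: wait(T3) -> count=0 queue=[] holders={T1,T3,T4}
Step 10: wait(T2) -> count=0 queue=[T2] holders={T1,T3,T4}
Step 11: wait(T6) -> count=0 queue=[T2,T6] holders={T1,T3,T4}
Step 12: signal(T3) -> count=0 queue=[T6] holders={T1,T2,T4}
Step 13: signal(T4) -> count=0 queue=[] holders={T1,T2,T6}
Step 14: wait(T7) -> count=0 queue=[T7] holders={T1,T2,T6}
Final holders: T1,T2,T6

Answer: T1,T2,T6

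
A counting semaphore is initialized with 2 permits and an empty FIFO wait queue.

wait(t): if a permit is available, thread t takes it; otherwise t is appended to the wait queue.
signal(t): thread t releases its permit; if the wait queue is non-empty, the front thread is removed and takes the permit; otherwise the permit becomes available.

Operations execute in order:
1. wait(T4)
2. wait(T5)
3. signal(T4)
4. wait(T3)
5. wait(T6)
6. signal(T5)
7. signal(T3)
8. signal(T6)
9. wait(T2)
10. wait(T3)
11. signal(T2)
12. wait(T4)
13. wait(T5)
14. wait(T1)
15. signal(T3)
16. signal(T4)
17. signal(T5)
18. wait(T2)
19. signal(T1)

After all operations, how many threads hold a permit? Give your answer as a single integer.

Answer: 1

Derivation:
Step 1: wait(T4) -> count=1 queue=[] holders={T4}
Step 2: wait(T5) -> count=0 queue=[] holders={T4,T5}
Step 3: signal(T4) -> count=1 queue=[] holders={T5}
Step 4: wait(T3) -> count=0 queue=[] holders={T3,T5}
Step 5: wait(T6) -> count=0 queue=[T6] holders={T3,T5}
Step 6: signal(T5) -> count=0 queue=[] holders={T3,T6}
Step 7: signal(T3) -> count=1 queue=[] holders={T6}
Step 8: signal(T6) -> count=2 queue=[] holders={none}
Step 9: wait(T2) -> count=1 queue=[] holders={T2}
Step 10: wait(T3) -> count=0 queue=[] holders={T2,T3}
Step 11: signal(T2) -> count=1 queue=[] holders={T3}
Step 12: wait(T4) -> count=0 queue=[] holders={T3,T4}
Step 13: wait(T5) -> count=0 queue=[T5] holders={T3,T4}
Step 14: wait(T1) -> count=0 queue=[T5,T1] holders={T3,T4}
Step 15: signal(T3) -> count=0 queue=[T1] holders={T4,T5}
Step 16: signal(T4) -> count=0 queue=[] holders={T1,T5}
Step 17: signal(T5) -> count=1 queue=[] holders={T1}
Step 18: wait(T2) -> count=0 queue=[] holders={T1,T2}
Step 19: signal(T1) -> count=1 queue=[] holders={T2}
Final holders: {T2} -> 1 thread(s)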